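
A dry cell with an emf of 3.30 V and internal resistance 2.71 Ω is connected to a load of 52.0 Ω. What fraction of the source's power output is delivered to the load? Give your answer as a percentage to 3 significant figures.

95.0 %

η = P_load/(P_load+P_int) = I²R/(I²R+I²r) = R/(R+r) — the I² cancels for series elements.
η = R / (R + r) = 52.0 / (52.0 + 2.71) = 0.9505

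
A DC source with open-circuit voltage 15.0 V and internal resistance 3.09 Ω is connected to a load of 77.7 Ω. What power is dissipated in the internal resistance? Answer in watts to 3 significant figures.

0.107 W

The internal resistance carries the same current as the load; P_int = I²r.
I = ε / (r + R) = 15.0 / (3.09 + 77.7) = 0.1857 A
P_int = I² r = (0.1857)² × 3.09 = 0.1065 W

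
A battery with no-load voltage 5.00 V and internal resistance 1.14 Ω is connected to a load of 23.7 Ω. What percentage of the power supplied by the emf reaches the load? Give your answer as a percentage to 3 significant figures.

95.4 %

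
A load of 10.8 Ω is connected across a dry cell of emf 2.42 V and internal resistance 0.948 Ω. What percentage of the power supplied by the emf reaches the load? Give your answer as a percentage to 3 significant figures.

91.9 %

η = P_load/(P_load+P_int) = I²R/(I²R+I²r) = R/(R+r) — the I² cancels for series elements.
η = R / (R + r) = 10.8 / (10.8 + 0.948) = 0.9193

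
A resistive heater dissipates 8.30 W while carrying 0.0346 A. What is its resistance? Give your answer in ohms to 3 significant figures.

6930 Ω

Rearranging the power relation for the two known quantities gives R = P / I².
R = 8.30 / (0.03460)² = 6933 Ω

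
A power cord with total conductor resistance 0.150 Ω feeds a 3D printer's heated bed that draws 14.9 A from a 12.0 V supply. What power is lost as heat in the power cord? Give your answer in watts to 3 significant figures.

Only the current and the line resistance are needed for the I²R loss.
The power cord carries the full 14.9 A.
P_line = I² R_line = (14.90)² × 0.150 = 33.30 W

33.3 W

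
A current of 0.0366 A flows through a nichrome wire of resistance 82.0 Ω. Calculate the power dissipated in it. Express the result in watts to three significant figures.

Current and resistance are given, so P = I²R is the direct form.
P = (0.03660 A)² × 82.0 Ω = 0.1098 W

0.110 W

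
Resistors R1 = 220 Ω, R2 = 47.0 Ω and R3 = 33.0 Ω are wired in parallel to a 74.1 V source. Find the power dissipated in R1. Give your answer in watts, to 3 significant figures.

Each parallel branch sees the full supply voltage, so P = V²/R applies directly to the target branch.
P_R1 = V² / R1 = (74.1)² / 220 Ω = 24.96 W

25.0 W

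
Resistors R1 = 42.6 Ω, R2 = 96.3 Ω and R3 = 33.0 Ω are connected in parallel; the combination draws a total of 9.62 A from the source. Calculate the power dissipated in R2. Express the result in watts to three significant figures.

233 W

The branches share the same voltage, but only the total current is given — find V from the equivalent resistance first.
1/R_eq = 1/42.6 + 1/96.3 + 1/33.0 ⇒ R_eq = 15.59 Ω
V = I_total × R_eq = 9.620 × 15.59 = 149.9 V
P_R2 = V² / R2 = (149.9)² / 96.3 = 233.4 W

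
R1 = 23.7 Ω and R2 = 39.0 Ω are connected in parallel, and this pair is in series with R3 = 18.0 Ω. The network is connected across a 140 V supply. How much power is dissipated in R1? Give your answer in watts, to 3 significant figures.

First find R_p for the parallel pair, then treat R_p + R3 as a series loop.
R_p = (23.7×39.0)/(23.7+39.0) = 14.74 Ω
R_total = R_p + 18.0 = 14.74 + 18.0 = 32.74 Ω
I = V / R_total = 140 / 32.74 = 4.276 A
Voltage across the parallel pair: V_p = I × R_p = 4.276 × 14.74 = 63.03 V
Use P = V²/R for R1 with V = V_p.
P_R1 = (63.03)² / 23.7 = 167.6 W

168 W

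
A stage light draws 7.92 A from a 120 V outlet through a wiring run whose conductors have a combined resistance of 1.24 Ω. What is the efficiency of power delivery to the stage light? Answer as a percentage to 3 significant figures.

The wiring run carries the full 7.92 A.
P_line = I² R_line = (7.920)² × 1.24 = 77.78 W
P_source = V I = 120 × 7.920 = 950.4 W; P_load = 872.6 W
η = P_load / P_source = 872.6 / 950.4 = 0.9182

91.8 %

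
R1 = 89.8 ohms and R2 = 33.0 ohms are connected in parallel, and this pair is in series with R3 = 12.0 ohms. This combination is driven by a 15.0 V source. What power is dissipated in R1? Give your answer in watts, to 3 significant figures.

1.12 W

Collapse the R1‖R2 pair into one equivalent R_p; then R_p and R3 form a series string.
R_p = (89.8×33.0)/(89.8+33.0) = 24.13 Ω
R_total = R_p + 12.0 = 24.13 + 12.0 = 36.13 Ω
I = V / R_total = 15.0 / 36.13 = 0.4151 A
Voltage across the parallel pair: V_p = I × R_p = 0.4151 × 24.13 = 10.02 V
R1 has V_p across it, so P = V_p²/R1.
P_R1 = (10.02)² / 89.8 = 1.118 W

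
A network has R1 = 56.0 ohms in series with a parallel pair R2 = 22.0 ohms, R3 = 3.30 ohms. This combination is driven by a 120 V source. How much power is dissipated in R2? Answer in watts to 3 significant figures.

First combine the parallel branches into one equivalent R_p, then R1 + R_p is a series pair.
R_p = (22.0×3.30)/(22.0+3.30) = 2.870 Ω
R_total = 56.0 + 2.870 = 58.87 Ω
I = V / R_total = 120 / 58.87 = 2.038 A
Voltage across the parallel pair: V_p = I × R_p = 2.038 × 2.870 = 5.849 V
R2 is across V_p, so use P = V²/R for that branch.
P_R2 = (5.849)² / 22.0 = 1.555 W

1.56 W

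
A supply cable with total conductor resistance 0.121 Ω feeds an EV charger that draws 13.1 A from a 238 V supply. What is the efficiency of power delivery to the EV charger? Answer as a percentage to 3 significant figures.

The supply cable carries the full 13.1 A.
P_line = I² R_line = (13.10)² × 0.121 = 20.76 W
P_source = V I = 238 × 13.10 = 3118 W; P_load = 3097 W
η = P_load / P_source = 3097 / 3118 = 0.9933

99.3 %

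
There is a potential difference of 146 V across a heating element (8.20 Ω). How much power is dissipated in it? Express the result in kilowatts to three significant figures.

2.60 kW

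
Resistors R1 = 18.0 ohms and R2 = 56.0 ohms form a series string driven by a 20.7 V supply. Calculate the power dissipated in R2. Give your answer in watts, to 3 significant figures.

Every series element carries the same I. Get I from the total resistance, then P = I² × R2.
R_total = 18.0 + 56.0 = 74.00 Ω
I = V / R_total = 20.7 / 74.00 = 0.2797 A
P_R2 = I² × R2 = (0.2797)² × 56.0 = 4.382 W

4.38 W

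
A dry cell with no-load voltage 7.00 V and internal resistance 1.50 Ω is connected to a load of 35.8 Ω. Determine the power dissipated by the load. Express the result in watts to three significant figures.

The internal resistance and the load are in series, so the same I flows through both; get I from ε/(r+R), then I²R for the load.
I = ε / (r + R) = 7.00 / (1.50 + 35.8) = 0.1877 A
P_load = I² R = (0.1877)² × 35.8 = 1.261 W

1.26 W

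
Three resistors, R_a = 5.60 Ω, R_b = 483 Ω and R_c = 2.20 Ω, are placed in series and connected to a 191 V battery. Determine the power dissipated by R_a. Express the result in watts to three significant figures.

Series elements share the same current, so find I first, then use P = I²R.
R_total = 5.60 + 483 + 2.20 = 490.8 Ω
I = V / R_total = 191 / 490.8 = 0.3892 A
P_R_a = I² × R_a = (0.3892)² × 5.60 = 0.8481 W

0.848 W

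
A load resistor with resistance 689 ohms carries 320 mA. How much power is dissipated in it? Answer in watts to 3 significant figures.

With I and R stated, P = I²R applies in one step.
P = (0.3200 A)² × 689 Ω = 70.55 W

70.6 W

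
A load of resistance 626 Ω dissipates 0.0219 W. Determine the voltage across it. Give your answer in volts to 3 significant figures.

3.70 V

The two known quantities fix the third via V = √(P R).
V = √(0.0219 × 626) = 3.703 V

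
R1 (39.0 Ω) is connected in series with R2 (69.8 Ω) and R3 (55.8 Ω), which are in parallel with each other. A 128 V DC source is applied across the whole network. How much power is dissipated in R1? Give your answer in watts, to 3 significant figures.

130 W

Replace R2 and R3 with their parallel equivalent so the circuit becomes R1 in series with R_p.
R_p = (69.8×55.8)/(69.8+55.8) = 31.01 Ω
R_total = 39.0 + 31.01 = 70.01 Ω
I = V / R_total = 128 / 70.01 = 1.828 A
All the current flows through R1; use P = I²R.
P_R1 = (1.828)² × 39.0 = 130.4 W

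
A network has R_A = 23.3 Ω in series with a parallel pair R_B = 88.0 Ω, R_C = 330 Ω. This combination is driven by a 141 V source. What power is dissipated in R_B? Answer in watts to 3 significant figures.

127 W

First combine the parallel branches into one equivalent R_p, then R_A + R_p is a series pair.
R_p = (88.0×330)/(88.0+330) = 69.47 Ω
R_total = 23.3 + 69.47 = 92.77 Ω
I = V / R_total = 141 / 92.77 = 1.520 A
Voltage across the parallel pair: V_p = I × R_p = 1.520 × 69.47 = 105.6 V
R_B is across V_p, so use P = V²/R for that branch.
P_R_B = (105.6)² / 88.0 = 126.7 W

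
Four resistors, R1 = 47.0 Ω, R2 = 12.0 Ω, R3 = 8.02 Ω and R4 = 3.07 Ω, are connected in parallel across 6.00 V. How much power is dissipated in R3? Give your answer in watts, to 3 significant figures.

4.49 W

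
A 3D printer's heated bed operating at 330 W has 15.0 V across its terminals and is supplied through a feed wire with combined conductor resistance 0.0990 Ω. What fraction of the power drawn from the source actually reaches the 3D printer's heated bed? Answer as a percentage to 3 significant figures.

87.3 %

I = P / V = 330 / 15.0 = 22.00 A through the feed wire.
P_line = I² R_line = (22.00)² × 0.0990 = 47.92 W
P_source = P_load + P_line = 330.0 + 47.92 = 377.9 W
η = P_load / P_source = 330.0 / 377.9 = 0.8732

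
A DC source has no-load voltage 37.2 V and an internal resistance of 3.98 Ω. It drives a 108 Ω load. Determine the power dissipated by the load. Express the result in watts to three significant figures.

11.9 W

Find the circuit current first, then P = I²R for the load (series elements share I).
I = ε / (r + R) = 37.2 / (3.98 + 108) = 0.3322 A
P_load = I² R = (0.3322)² × 108 = 11.92 W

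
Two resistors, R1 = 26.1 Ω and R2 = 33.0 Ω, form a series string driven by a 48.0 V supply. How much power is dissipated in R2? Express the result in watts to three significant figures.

21.8 W

Series elements share the same current, so find I first, then use P = I²R.
R_total = 26.1 + 33.0 = 59.10 Ω
I = V / R_total = 48.0 / 59.10 = 0.8122 A
P_R2 = I² × R2 = (0.8122)² × 33.0 = 21.77 W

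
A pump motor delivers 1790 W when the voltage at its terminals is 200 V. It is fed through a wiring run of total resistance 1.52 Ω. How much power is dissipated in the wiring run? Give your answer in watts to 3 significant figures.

Only the current and the line resistance are needed for the I²R loss.
I = P / V = 1790 / 200 = 8.950 A through the wiring run.
P_line = I² R_line = (8.950)² × 1.52 = 121.8 W

122 W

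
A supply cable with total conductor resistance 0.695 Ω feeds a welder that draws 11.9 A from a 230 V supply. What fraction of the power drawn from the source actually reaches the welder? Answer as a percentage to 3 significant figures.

The supply cable carries the full 11.9 A.
P_line = I² R_line = (11.90)² × 0.695 = 98.42 W
P_source = V I = 230 × 11.90 = 2737 W; P_load = 2639 W
η = P_load / P_source = 2639 / 2737 = 0.9640

96.4 %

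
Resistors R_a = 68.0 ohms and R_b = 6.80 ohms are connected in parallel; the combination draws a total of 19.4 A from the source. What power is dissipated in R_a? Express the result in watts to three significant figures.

212 W

We need the common branch voltage; get it from I_total × R_eq, then P = V²/R for the branch.
1/R_eq = 1/68.0 + 1/6.80 ⇒ R_eq = 6.182 Ω
V = I_total × R_eq = 19.40 × 6.182 = 119.9 V
P_R_a = V² / R_a = (119.9)² / 68.0 = 211.5 W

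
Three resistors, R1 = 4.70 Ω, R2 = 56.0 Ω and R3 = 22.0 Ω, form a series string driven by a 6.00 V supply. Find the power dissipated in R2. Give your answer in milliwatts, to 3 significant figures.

Since the resistors are in series they all carry the loop current I = V/R_total; the power in any one is I²R.
R_total = 4.70 + 56.0 + 22.0 = 82.70 Ω
I = V / R_total = 6.00 / 82.70 = 0.07255 A
P_R2 = I² × R2 = (0.07255)² × 56.0 = 0.2948 W

295 mW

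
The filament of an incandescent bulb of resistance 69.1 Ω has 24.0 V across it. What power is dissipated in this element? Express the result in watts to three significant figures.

8.34 W

With V across and R both known, P = V²/R gives the dissipation directly.
P = (24.0 V)² / 69.1 Ω = 8.336 W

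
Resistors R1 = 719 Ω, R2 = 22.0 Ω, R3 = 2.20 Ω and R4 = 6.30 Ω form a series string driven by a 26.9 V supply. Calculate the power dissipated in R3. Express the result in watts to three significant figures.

0.00283 W

Every series element carries the same I. Get I from the total resistance, then P = I² × R3.
R_total = 719 + 22.0 + 2.20 + 6.30 = 749.5 Ω
I = V / R_total = 26.9 / 749.5 = 0.03589 A
P_R3 = I² × R3 = (0.03589)² × 2.20 = 0.002834 W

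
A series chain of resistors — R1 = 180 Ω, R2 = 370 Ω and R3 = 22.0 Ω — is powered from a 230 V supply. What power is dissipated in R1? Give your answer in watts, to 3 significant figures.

The current is common to all series resistors; compute it, then apply P = I²R for the target.
R_total = 180 + 370 + 22.0 = 572.0 Ω
I = V / R_total = 230 / 572.0 = 0.4021 A
P_R1 = I² × R1 = (0.4021)² × 180 = 29.10 W

29.1 W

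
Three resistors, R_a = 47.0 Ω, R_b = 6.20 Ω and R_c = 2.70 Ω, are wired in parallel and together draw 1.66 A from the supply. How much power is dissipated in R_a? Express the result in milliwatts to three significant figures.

192 mW

Parallel branches share V, not I — compute V via R_eq, then use V²/R for the target branch.
1/R_eq = 1/47.0 + 1/6.20 + 1/2.70 ⇒ R_eq = 1.809 Ω
V = I_total × R_eq = 1.660 × 1.809 = 3.002 V
P_R_a = V² / R_a = (3.002)² / 47.0 = 0.1918 W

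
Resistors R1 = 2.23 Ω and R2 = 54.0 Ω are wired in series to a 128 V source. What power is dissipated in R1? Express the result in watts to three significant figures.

Since the resistors are in series they all carry the loop current I = V/R_total; the power in any one is I²R.
R_total = 2.23 + 54.0 = 56.23 Ω
I = V / R_total = 128 / 56.23 = 2.276 A
P_R1 = I² × R1 = (2.276)² × 2.23 = 11.56 W

11.6 W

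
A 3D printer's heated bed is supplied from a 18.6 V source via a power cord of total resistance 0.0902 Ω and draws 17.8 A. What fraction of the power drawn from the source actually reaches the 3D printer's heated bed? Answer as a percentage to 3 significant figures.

The power cord carries the full 17.8 A.
P_line = I² R_line = (17.80)² × 0.0902 = 28.58 W
P_source = V I = 18.6 × 17.80 = 331.1 W; P_load = 302.5 W
η = P_load / P_source = 302.5 / 331.1 = 0.9137

91.4 %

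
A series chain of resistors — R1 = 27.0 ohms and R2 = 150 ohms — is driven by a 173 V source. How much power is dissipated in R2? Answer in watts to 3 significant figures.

143 W

The current is common to all series resistors; compute it, then apply P = I²R for the target.
R_total = 27.0 + 150 = 177.0 Ω
I = V / R_total = 173 / 177.0 = 0.9774 A
P_R2 = I² × R2 = (0.9774)² × 150 = 143.3 W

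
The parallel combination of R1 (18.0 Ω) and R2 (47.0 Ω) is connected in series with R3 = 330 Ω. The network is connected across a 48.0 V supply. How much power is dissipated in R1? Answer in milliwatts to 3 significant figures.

184 mW

Combine R1 and R2 into their parallel equivalent first, reducing the network to two series resistors.
R_p = (18.0×47.0)/(18.0+47.0) = 13.02 Ω
R_total = R_p + 330 = 13.02 + 330 = 343.0 Ω
I = V / R_total = 48.0 / 343.0 = 0.1399 A
Voltage across the parallel pair: V_p = I × R_p = 0.1399 × 13.02 = 1.821 V
R1 has V_p across it, so P = V_p²/R1.
P_R1 = (1.821)² / 18.0 = 0.1843 W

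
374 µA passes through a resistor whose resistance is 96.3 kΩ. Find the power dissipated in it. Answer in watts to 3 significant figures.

0.0135 W

Knowing I and R, the power is just I²R — no need to find V first.
P = (0.0003740 A)² × 96300 Ω = 0.01347 W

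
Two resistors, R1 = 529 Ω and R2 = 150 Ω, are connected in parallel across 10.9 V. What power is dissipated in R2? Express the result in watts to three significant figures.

0.792 W

Every branch has 10.9 V across it, so for R2 the power is simply V²/R.
P_R2 = V² / R2 = (10.9)² / 150 Ω = 0.7921 W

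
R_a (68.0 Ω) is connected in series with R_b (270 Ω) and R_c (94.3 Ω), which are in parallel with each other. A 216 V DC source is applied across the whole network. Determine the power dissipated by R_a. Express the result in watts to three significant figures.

167 W

Replace R_b and R_c with their parallel equivalent so the circuit becomes R_a in series with R_p.
R_p = (270×94.3)/(270+94.3) = 69.89 Ω
R_total = 68.0 + 69.89 = 137.9 Ω
I = V / R_total = 216 / 137.9 = 1.566 A
The full supply current passes through R_a: P = I²R.
P_R_a = (1.566)² × 68.0 = 166.9 W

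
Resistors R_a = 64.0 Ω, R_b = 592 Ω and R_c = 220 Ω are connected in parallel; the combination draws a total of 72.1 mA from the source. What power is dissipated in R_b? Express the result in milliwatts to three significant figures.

18.4 mW

We need the common branch voltage; get it from I_total × R_eq, then P = V²/R for the branch.
1/R_eq = 1/64.0 + 1/592 + 1/220 ⇒ R_eq = 45.75 Ω
V = I_total × R_eq = 0.07210 × 45.75 = 3.298 V
P_R_b = V² / R_b = (3.298)² / 592 = 0.01838 W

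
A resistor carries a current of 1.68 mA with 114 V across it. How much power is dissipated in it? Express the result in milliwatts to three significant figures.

192 mW

V and I are known directly — P = V I, no intermediate step needed.
P = 114 V × 0.001680 A = 0.1915 W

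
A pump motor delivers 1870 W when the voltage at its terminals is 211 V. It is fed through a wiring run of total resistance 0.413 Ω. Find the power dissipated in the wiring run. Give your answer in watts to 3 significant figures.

The wiring run and load are in series, so the same current flows in both; the loss is I²R_line.
I = P / V = 1870 / 211 = 8.863 A through the wiring run.
P_line = I² R_line = (8.863)² × 0.413 = 32.44 W

32.4 W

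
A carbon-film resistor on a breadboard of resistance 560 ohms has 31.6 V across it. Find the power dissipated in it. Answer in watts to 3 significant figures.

1.78 W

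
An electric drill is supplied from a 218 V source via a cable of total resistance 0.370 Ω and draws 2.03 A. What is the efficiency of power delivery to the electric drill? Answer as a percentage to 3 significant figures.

The cable carries the full 2.03 A.
P_line = I² R_line = (2.030)² × 0.370 = 1.525 W
P_source = V I = 218 × 2.030 = 442.5 W; P_load = 441.0 W
η = P_load / P_source = 441.0 / 442.5 = 0.9966

99.7 %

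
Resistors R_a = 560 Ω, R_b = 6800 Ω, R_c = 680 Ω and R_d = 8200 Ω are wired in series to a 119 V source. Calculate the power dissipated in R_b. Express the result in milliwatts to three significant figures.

Since the resistors are in series they all carry the loop current I = V/R_total; the power in any one is I²R.
R_total = 560 + 6800 + 680 + 8200 = 16240 Ω
I = V / R_total = 119 / 16240 = 0.007328 A
P_R_b = I² × R_b = (0.007328)² × 6800 = 0.3651 W

365 mW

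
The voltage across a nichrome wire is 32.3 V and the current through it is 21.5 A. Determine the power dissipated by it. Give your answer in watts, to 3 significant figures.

694 W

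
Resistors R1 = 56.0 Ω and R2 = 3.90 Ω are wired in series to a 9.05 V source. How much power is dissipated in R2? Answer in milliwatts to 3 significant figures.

Since the resistors are in series they all carry the loop current I = V/R_total; the power in any one is I²R.
R_total = 56.0 + 3.90 = 59.90 Ω
I = V / R_total = 9.05 / 59.90 = 0.1511 A
P_R2 = I² × R2 = (0.1511)² × 3.90 = 0.08902 W

89.0 mW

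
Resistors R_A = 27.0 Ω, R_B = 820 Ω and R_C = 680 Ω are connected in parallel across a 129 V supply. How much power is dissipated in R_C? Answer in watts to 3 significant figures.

R_C sits directly across the source, so P = V²/R with V = 129 V.
P_R_C = V² / R_C = (129)² / 680 Ω = 24.47 W

24.5 W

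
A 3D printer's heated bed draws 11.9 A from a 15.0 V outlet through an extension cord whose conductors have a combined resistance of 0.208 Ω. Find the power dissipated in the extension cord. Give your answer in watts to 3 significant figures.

The extension cord and load are in series, so the same current flows in both; the loss is I²R_line.
The extension cord carries the full 11.9 A.
P_line = I² R_line = (11.90)² × 0.208 = 29.45 W

29.5 W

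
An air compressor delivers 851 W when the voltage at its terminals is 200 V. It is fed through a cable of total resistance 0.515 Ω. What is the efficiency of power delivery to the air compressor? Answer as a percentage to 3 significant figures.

I = P / V = 851 / 200 = 4.255 A through the cable.
P_line = I² R_line = (4.255)² × 0.515 = 9.324 W
P_source = P_load + P_line = 851.0 + 9.324 = 860.3 W
η = P_load / P_source = 851.0 / 860.3 = 0.9892

98.9 %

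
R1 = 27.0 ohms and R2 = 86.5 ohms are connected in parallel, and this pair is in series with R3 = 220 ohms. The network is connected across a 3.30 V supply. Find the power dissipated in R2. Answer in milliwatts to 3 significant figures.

0.921 mW

Reduce the parallel combination to a single R_p; the circuit then becomes R_p in series with the remaining resistor.
R_p = (27.0×86.5)/(27.0+86.5) = 20.58 Ω
R_total = R_p + 220 = 20.58 + 220 = 240.6 Ω
I = V / R_total = 3.30 / 240.6 = 0.01372 A
Voltage across the parallel pair: V_p = I × R_p = 0.01372 × 20.58 = 0.2823 V
Use P = V²/R for R2 with V = V_p.
P_R2 = (0.2823)² / 86.5 = 0.0009210 W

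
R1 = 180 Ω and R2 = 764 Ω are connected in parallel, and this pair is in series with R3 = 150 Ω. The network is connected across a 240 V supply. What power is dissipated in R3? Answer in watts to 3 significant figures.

First find R_p for the parallel pair, then treat R_p + R3 as a series loop.
R_p = (180×764)/(180+764) = 145.7 Ω
R_total = R_p + 150 = 145.7 + 150 = 295.7 Ω
I = V / R_total = 240 / 295.7 = 0.8117 A
R3 is the series element, so its power is I²R.
P_R3 = (0.8117)² × 150 = 98.83 W

98.8 W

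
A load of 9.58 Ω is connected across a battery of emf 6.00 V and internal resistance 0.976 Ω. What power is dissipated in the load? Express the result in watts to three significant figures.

Load and internal resistance form a series loop — compute the loop current, then the load power via I²R.
I = ε / (r + R) = 6.00 / (0.976 + 9.58) = 0.5684 A
P_load = I² R = (0.5684)² × 9.58 = 3.095 W

3.10 W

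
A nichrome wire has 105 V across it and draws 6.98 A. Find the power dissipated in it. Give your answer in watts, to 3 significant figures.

Since both terminal voltage and current are stated, P = V I gives the power in one step.
P = 105 V × 6.980 A = 732.9 W

733 W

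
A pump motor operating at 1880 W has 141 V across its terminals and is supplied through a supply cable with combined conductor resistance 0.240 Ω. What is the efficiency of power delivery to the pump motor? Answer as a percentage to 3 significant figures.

I = P / V = 1880 / 141 = 13.33 A through the supply cable.
P_line = I² R_line = (13.33)² × 0.240 = 42.67 W
P_source = P_load + P_line = 1880 + 42.67 = 1923 W
η = P_load / P_source = 1880 / 1923 = 0.9778

97.8 %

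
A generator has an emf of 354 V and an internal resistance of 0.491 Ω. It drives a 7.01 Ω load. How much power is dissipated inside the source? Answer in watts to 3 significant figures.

1090 W

r is in series with the load, so it carries the full circuit current — the loss in it is I²r.
I = ε / (r + R) = 354 / (0.491 + 7.01) = 47.19 A
P_int = I² r = (47.19)² × 0.491 = 1094 W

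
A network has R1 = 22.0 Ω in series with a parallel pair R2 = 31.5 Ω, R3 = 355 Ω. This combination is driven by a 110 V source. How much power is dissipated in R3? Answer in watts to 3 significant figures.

Reduce the parallel pair to R_p first; the network is then a simple series string.
R_p = (31.5×355)/(31.5+355) = 28.93 Ω
R_total = 22.0 + 28.93 = 50.93 Ω
I = V / R_total = 110 / 50.93 = 2.160 A
Voltage across the parallel pair: V_p = I × R_p = 2.160 × 28.93 = 62.49 V
With V_p across R3, its power is V_p²/R3.
P_R3 = (62.49)² / 355 = 11.00 W

11.0 W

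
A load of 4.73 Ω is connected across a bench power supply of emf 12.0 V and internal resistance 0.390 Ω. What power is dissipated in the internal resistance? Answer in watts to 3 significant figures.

2.14 W

r is in series with the load, so it carries the full circuit current — the loss in it is I²r.
I = ε / (r + R) = 12.0 / (0.390 + 4.73) = 2.344 A
P_int = I² r = (2.344)² × 0.390 = 2.142 W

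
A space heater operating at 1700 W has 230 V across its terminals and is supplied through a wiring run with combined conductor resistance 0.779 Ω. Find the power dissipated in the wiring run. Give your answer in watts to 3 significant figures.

Line loss is just I²R for the cable — we know both I and R_line directly.
I = P / V = 1700 / 230 = 7.391 A through the wiring run.
P_line = I² R_line = (7.391)² × 0.779 = 42.56 W

42.6 W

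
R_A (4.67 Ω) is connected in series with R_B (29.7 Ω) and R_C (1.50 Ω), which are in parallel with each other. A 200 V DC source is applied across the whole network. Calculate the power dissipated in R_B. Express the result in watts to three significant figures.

Reduce the parallel pair to R_p first; the network is then a simple series string.
R_p = (29.7×1.50)/(29.7+1.50) = 1.428 Ω
R_total = 4.67 + 1.428 = 6.098 Ω
I = V / R_total = 200 / 6.098 = 32.80 A
Voltage across the parallel pair: V_p = I × R_p = 32.80 × 1.428 = 46.83 V
R_B sees V_p directly, so P = V_p² / R_B.
P_R_B = (46.83)² / 29.7 = 73.85 W

73.8 W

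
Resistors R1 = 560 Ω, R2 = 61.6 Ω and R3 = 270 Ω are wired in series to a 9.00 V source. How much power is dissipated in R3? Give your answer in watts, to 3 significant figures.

0.0275 W

Series elements share the same current, so find I first, then use P = I²R.
R_total = 560 + 61.6 + 270 = 891.6 Ω
I = V / R_total = 9.00 / 891.6 = 0.01009 A
P_R3 = I² × R3 = (0.01009)² × 270 = 0.02751 W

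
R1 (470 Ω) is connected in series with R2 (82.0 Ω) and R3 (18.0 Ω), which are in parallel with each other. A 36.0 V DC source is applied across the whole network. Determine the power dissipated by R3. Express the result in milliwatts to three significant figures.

Replace R2 and R3 with their parallel equivalent so the circuit becomes R1 in series with R_p.
R_p = (82.0×18.0)/(82.0+18.0) = 14.76 Ω
R_total = 470 + 14.76 = 484.8 Ω
I = V / R_total = 36.0 / 484.8 = 0.07426 A
Voltage across the parallel pair: V_p = I × R_p = 0.07426 × 14.76 = 1.096 V
With V_p across R3, its power is V_p²/R3.
P_R3 = (1.096)² / 18.0 = 0.06675 W

66.8 mW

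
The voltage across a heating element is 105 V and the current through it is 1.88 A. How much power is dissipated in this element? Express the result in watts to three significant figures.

Both the voltage across and the current through the element are known, so P = V I applies directly.
P = 105 V × 1.880 A = 197.4 W

197 W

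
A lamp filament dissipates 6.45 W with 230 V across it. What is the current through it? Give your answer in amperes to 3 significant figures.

0.0280 A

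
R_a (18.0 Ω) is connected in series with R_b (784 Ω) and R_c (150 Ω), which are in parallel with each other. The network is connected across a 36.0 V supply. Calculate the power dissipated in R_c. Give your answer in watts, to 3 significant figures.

Replace R_b and R_c with their parallel equivalent so the circuit becomes R_a in series with R_p.
R_p = (784×150)/(784+150) = 125.9 Ω
R_total = 18.0 + 125.9 = 143.9 Ω
I = V / R_total = 36.0 / 143.9 = 0.2502 A
Voltage across the parallel pair: V_p = I × R_p = 0.2502 × 125.9 = 31.50 V
With V_p across R_c, its power is V_p²/R_c.
P_R_c = (31.50)² / 150 = 6.614 W

6.61 W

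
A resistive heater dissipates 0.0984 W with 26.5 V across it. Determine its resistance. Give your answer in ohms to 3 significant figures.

The two known quantities fix the third via R = V² / P.
R = (26.5)² / 0.0984 = 7137 Ω

7140 Ω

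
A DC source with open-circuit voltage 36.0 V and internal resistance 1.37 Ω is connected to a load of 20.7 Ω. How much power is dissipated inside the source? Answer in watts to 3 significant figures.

The internal resistance carries the same current as the load; P_int = I²r.
I = ε / (r + R) = 36.0 / (1.37 + 20.7) = 1.631 A
P_int = I² r = (1.631)² × 1.37 = 3.645 W

3.65 W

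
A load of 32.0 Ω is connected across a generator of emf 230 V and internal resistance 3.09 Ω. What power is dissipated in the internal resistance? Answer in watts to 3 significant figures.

The source's internal resistance is just another series element carrying I; its dissipation is I²r.
I = ε / (r + R) = 230 / (3.09 + 32.0) = 6.555 A
P_int = I² r = (6.555)² × 3.09 = 132.8 W

133 W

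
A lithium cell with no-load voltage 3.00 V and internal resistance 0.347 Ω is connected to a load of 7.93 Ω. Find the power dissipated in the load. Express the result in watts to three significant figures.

1.04 W

With r and R in series, I = ε/(r+R); the load dissipates I²R.
I = ε / (r + R) = 3.00 / (0.347 + 7.93) = 0.3625 A
P_load = I² R = (0.3625)² × 7.93 = 1.042 W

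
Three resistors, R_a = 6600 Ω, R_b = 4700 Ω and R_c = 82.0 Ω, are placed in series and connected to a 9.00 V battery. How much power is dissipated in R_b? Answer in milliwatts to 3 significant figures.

2.94 mW

Since the resistors are in series they all carry the loop current I = V/R_total; the power in any one is I²R.
R_total = 6600 + 4700 + 82.0 = 11380 Ω
I = V / R_total = 9.00 / 11380 = 0.0007907 A
P_R_b = I² × R_b = (0.0007907)² × 4700 = 0.002939 W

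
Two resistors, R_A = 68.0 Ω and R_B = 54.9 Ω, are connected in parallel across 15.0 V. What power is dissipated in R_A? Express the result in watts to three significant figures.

3.31 W

R_A sits directly across the source, so P = V²/R with V = 15.0 V.
P_R_A = V² / R_A = (15.0)² / 68.0 Ω = 3.309 W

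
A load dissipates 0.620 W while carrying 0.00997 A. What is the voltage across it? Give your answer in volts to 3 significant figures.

62.2 V

The two known quantities fix the third via V = P / I.
V = 0.620 / 0.009970 = 62.19 V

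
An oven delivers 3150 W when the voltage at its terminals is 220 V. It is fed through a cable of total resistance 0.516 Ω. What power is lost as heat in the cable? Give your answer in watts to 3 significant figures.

106 W

Line loss is just I²R for the cable — we know both I and R_line directly.
I = P / V = 3150 / 220 = 14.32 A through the cable.
P_line = I² R_line = (14.32)² × 0.516 = 105.8 W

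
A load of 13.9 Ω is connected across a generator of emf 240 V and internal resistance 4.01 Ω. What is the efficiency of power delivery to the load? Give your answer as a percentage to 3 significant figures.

77.6 %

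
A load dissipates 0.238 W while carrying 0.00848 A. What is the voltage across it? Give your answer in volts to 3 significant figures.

From P = V I = I²R = V²/R, with the two given quantities we get V = P / I.
V = 0.238 / 0.008480 = 28.07 V

28.1 V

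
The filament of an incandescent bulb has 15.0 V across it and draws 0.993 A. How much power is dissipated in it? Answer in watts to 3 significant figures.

With V and I both given, power follows immediately from P = V I.
P = 15.0 V × 0.9930 A = 14.89 W

14.9 W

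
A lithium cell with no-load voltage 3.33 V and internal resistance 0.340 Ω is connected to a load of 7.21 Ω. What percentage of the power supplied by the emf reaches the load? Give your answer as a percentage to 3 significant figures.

Both r and R carry the same current, so the power split is just the resistance split: η = R/(R+r).
η = R / (R + r) = 7.21 / (7.21 + 0.340) = 0.9550

95.5 %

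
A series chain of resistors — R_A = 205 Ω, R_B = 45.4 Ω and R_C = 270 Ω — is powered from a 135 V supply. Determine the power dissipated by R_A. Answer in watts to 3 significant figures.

13.8 W

In a series string the same current flows through every resistor — find that current, then P = I²R for the one we want.
R_total = 205 + 45.4 + 270 = 520.4 Ω
I = V / R_total = 135 / 520.4 = 0.2594 A
P_R_A = I² × R_A = (0.2594)² × 205 = 13.80 W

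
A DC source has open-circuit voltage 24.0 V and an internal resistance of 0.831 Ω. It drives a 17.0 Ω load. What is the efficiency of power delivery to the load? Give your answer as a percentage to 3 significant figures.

η = P_load/(P_load+P_int) = I²R/(I²R+I²r) = R/(R+r) — the I² cancels for series elements.
η = R / (R + r) = 17.0 / (17.0 + 0.831) = 0.9534

95.3 %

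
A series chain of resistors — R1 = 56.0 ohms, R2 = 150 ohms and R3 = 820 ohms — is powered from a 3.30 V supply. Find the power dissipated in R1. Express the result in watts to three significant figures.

Series elements share the same current, so find I first, then use P = I²R.
R_total = 56.0 + 150 + 820 = 1026 Ω
I = V / R_total = 3.30 / 1026 = 0.003216 A
P_R1 = I² × R1 = (0.003216)² × 56.0 = 0.0005793 W

0.000579 W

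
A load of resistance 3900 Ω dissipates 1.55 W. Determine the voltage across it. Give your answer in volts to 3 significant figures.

77.7 V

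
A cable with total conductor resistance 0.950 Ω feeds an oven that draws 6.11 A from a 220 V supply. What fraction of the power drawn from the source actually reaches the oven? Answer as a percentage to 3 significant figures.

The cable carries the full 6.11 A.
P_line = I² R_line = (6.110)² × 0.950 = 35.47 W
P_source = V I = 220 × 6.110 = 1344 W; P_load = 1309 W
η = P_load / P_source = 1309 / 1344 = 0.9736

97.4 %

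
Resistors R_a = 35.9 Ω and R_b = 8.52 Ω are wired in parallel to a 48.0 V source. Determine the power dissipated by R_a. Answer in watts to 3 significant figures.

64.2 W

The supply voltage appears across each parallel branch — just use P = V²/R_a.
P_R_a = V² / R_a = (48.0)² / 35.9 Ω = 64.18 W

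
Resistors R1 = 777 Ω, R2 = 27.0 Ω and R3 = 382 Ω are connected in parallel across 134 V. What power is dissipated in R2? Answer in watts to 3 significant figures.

665 W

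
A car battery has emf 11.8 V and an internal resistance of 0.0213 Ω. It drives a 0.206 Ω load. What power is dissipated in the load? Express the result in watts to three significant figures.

555 W

With r and R in series, I = ε/(r+R); the load dissipates I²R.
I = ε / (r + R) = 11.8 / (0.0213 + 0.206) = 51.91 A
P_load = I² R = (51.91)² × 0.206 = 555.2 W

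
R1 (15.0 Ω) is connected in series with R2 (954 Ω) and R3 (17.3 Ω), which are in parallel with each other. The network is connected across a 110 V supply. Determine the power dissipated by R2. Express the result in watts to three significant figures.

3.58 W

Collapse R2‖R3 to a single equivalent, reducing the network to two series elements.
R_p = (954×17.3)/(954+17.3) = 16.99 Ω
R_total = 15.0 + 16.99 = 31.99 Ω
I = V / R_total = 110 / 31.99 = 3.438 A
Voltage across the parallel pair: V_p = I × R_p = 3.438 × 16.99 = 58.42 V
R2 is across V_p, so use P = V²/R for that branch.
P_R2 = (58.42)² / 954 = 3.578 W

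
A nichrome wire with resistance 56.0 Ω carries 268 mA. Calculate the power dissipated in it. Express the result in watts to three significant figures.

4.02 W

Knowing I and R, the power is just I²R — no need to find V first.
P = (0.2680 A)² × 56.0 Ω = 4.022 W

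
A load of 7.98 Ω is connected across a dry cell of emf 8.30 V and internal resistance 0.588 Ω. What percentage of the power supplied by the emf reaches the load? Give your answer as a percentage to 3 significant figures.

η = P_load/(P_load+P_int) = I²R/(I²R+I²r) = R/(R+r) — the I² cancels for series elements.
η = R / (R + r) = 7.98 / (7.98 + 0.588) = 0.9314

93.1 %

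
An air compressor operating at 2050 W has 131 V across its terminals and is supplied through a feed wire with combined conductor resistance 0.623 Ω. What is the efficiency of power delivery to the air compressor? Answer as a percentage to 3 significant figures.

I = P / V = 2050 / 131 = 15.65 A through the feed wire.
P_line = I² R_line = (15.65)² × 0.623 = 152.6 W
P_source = P_load + P_line = 2050 + 152.6 = 2203 W
η = P_load / P_source = 2050 / 2203 = 0.9307

93.1 %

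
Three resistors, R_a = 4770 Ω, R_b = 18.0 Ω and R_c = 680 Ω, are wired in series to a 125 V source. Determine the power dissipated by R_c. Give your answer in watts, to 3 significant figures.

Since the resistors are in series they all carry the loop current I = V/R_total; the power in any one is I²R.
R_total = 4770 + 18.0 + 680 = 5468 Ω
I = V / R_total = 125 / 5468 = 0.02286 A
P_R_c = I² × R_c = (0.02286)² × 680 = 0.3554 W

0.355 W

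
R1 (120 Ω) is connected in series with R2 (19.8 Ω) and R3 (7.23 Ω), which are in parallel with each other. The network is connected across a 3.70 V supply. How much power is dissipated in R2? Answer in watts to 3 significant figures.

0.00124 W

First combine the parallel branches into one equivalent R_p, then R1 + R_p is a series pair.
R_p = (19.8×7.23)/(19.8+7.23) = 5.296 Ω
R_total = 120 + 5.296 = 125.3 Ω
I = V / R_total = 3.70 / 125.3 = 0.02953 A
Voltage across the parallel pair: V_p = I × R_p = 0.02953 × 5.296 = 0.1564 V
R2 is across V_p, so use P = V²/R for that branch.
P_R2 = (0.1564)² / 19.8 = 0.001235 W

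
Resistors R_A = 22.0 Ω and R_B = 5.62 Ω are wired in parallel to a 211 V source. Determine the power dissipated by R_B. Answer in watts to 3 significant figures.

Each parallel branch sees the full supply voltage, so P = V²/R applies directly to the target branch.
P_R_B = V² / R_B = (211)² / 5.62 Ω = 7922 W

7920 W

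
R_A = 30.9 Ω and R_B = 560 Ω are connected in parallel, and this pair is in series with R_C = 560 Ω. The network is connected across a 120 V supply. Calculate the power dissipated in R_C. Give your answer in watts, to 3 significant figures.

First find R_p for the parallel pair, then treat R_p + R_C as a series loop.
R_p = (30.9×560)/(30.9+560) = 29.28 Ω
R_total = R_p + 560 = 29.28 + 560 = 589.3 Ω
I = V / R_total = 120 / 589.3 = 0.2036 A
R_C carries the full series current, so P = I²R.
P_R_C = (0.2036)² × 560 = 23.22 W

23.2 W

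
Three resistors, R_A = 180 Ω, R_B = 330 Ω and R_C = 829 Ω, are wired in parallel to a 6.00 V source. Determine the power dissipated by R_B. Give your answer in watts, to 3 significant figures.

0.109 W

The supply voltage appears across each parallel branch — just use P = V²/R_B.
P_R_B = V² / R_B = (6.00)² / 330 Ω = 0.1091 W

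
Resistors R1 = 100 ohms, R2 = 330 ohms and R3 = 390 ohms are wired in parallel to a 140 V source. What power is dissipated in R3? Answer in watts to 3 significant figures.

50.3 W

Parallel branches share the same voltage; P = V²/R gives the branch power in one step.
P_R3 = V² / R3 = (140)² / 390 Ω = 50.26 W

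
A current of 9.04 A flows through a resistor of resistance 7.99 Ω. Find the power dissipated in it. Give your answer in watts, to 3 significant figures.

653 W

Current and resistance are given, so P = I²R is the direct form.
P = (9.040 A)² × 7.99 Ω = 653.0 W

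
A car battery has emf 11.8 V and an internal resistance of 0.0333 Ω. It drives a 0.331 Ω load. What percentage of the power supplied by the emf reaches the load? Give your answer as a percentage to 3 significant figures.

Efficiency is P_load / P_total. With a series r and R sharing the same I, P = I²R for each, so η = R/(R+r).
η = R / (R + r) = 0.331 / (0.331 + 0.0333) = 0.9086

90.9 %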